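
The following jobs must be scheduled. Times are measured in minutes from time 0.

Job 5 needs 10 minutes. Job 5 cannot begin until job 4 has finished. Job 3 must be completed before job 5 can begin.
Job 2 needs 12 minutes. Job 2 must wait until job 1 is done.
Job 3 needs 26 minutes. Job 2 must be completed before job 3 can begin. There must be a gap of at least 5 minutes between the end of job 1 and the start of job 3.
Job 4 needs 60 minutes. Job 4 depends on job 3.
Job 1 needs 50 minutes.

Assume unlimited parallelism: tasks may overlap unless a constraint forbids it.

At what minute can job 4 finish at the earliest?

Nothing blocks job 1, so it runs from minute 0 to minute 50.
Job 2 waits on job 1 (finishes minute 50), so it starts at minute 50 and finishes at 50 + 12 = minute 62.
Job 3 has to wait for job 2 (finishes minute 62); job 1 (finishes minute 50, plus 5-minute gap → minute 55). The latest of these is minute 62, so job 3 runs minute 62 to 62 + 26 = minute 88.
Job 4 cannot begin until job 3 (finishes minute 88). It runs from minute 88 to 88 + 60 = minute 148.

148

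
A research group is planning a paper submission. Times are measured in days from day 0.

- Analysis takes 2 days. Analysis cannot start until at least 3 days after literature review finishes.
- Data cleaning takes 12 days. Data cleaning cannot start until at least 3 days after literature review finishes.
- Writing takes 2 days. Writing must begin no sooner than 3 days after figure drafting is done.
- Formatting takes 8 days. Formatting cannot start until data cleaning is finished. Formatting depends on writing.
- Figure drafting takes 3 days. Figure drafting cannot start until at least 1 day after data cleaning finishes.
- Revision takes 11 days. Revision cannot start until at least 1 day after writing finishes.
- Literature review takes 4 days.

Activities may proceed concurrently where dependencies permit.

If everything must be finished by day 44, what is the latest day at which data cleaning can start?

Nothing follows revision; the deadline of day 44 is its only limit. It must start by 44 − 11 = day 33.
Nothing follows formatting; the deadline of day 44 is its only limit. It must start by 44 − 8 = day 36.
For writing: revision (must start by day 33, minus 1-day gap → day 32); formatting (must start by day 36). The most restrictive is day 32; with a 2-day duration, writing must start by day 30.
Figure drafting has to be done before writing (must start by day 30, minus 3-day gap → day 27). That means finishing by day 27, i.e. starting by 27 − 3 = day 24.
Data cleaning feeds figure drafting (must start by day 24, minus 1-day gap → day 23); formatting (must start by day 36). Taking the minimum, data cleaning must finish by day 23 and start by 23 − 12 = day 11.

11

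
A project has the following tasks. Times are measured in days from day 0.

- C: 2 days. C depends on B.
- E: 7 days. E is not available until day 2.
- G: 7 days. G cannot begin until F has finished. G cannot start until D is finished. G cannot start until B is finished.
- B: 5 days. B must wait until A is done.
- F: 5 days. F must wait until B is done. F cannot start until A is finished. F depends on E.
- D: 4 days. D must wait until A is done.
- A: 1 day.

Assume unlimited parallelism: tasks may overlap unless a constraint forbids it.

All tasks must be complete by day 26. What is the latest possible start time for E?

7

To finish by day 26, G (duration 7) must start no later than day 19.
F has to be done before G (must start by day 19). That means finishing by day 19, i.e. starting by 19 − 5 = day 14.
E must finish before F (must start by day 14). With a 7-day duration, E must start by 14 − 7 = day 7.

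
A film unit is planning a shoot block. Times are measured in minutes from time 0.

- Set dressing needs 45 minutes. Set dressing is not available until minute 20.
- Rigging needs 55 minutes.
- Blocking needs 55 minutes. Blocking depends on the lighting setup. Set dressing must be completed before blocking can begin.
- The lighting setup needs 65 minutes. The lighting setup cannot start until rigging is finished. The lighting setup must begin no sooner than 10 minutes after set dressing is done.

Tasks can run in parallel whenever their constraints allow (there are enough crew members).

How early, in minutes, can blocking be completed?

Set dressing cannot begin until its own release at minute 20. It runs from minute 20 to 20 + 45 = minute 65.
Nothing blocks rigging, so it runs from minute 0 to minute 55.
For the lighting setup: rigging (finishes minute 55); set dressing (finishes minute 65, plus 10-minute gap → minute 75). Taking the maximum gives a start of minute 75, and it finishes at 75 + 65 = minute 140.
For blocking: the lighting setup (finishes minute 140); set dressing (finishes minute 65). Taking the maximum gives a start of minute 140, and it finishes at 140 + 55 = minute 195.

195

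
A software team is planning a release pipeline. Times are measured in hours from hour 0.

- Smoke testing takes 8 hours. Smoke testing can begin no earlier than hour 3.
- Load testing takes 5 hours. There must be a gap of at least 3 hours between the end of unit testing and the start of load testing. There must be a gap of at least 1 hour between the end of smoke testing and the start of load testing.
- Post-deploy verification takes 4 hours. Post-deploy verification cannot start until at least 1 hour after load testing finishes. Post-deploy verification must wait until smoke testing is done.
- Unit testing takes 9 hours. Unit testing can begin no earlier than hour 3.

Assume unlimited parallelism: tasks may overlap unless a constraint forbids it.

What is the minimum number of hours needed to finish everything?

25

Smoke testing waits on its own release at hour 3, so it starts at hour 3 and finishes at 3 + 8 = hour 11.
Unit testing waits on its own release at hour 3, so it starts at hour 3 and finishes at 3 + 9 = hour 12.
Load testing needs all of unit testing (finishes hour 12, plus 3-hour gap → hour 15); smoke testing (finishes hour 11, plus 1-hour gap → hour 12). That puts its earliest start at hour 15; it finishes at 15 + 5 = hour 20.
For post-deploy verification: load testing (finishes hour 20, plus 1-hour gap → hour 21); smoke testing (finishes hour 11). Taking the maximum gives a start of hour 21, and it finishes at 21 + 4 = hour 25.
All tasks are finished once the last one completes. Finish times: Unit testing at 12, Smoke testing at 11, Load testing at 20, Post-deploy verification at 25. The latest is hour 25.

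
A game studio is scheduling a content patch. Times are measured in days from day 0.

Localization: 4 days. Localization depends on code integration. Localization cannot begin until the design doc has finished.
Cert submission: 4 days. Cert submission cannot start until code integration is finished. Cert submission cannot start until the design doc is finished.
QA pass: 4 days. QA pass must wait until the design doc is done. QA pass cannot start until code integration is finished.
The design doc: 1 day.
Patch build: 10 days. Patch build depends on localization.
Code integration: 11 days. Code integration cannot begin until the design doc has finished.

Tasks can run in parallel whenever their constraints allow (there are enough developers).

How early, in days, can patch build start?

The design doc has no prerequisites, so it starts at day 0 and finishes at day 1.
Code integration waits on the design doc (finishes day 1), so it starts at day 1 and finishes at 1 + 11 = day 12.
For localization: code integration (finishes day 12); the design doc (finishes day 1). Taking the maximum gives a start of day 12, and it finishes at 12 + 4 = day 16.
Patch build waits on localization (finishes day 16), so the earliest it can start is day 16.

16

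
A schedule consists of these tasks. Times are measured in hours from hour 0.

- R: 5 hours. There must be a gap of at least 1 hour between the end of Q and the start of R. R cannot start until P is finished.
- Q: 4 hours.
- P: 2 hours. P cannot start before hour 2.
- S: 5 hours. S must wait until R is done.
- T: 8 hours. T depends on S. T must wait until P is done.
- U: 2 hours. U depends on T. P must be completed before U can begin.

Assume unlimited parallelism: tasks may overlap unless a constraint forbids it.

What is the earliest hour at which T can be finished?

Q has no prerequisites, so it starts at hour 0 and finishes at hour 4.
P waits on its own release at hour 2, so it starts at hour 2 and finishes at 2 + 2 = hour 4.
R has to wait for Q (finishes hour 4, plus 1-hour gap → hour 5); P (finishes hour 4). The latest of these is hour 5, so R runs hour 5 to 5 + 5 = hour 10.
S cannot begin until R (finishes hour 10). It runs from hour 10 to 10 + 5 = hour 15.
T has to wait for S (finishes hour 15); P (finishes hour 4). The latest of these is hour 15, so T runs hour 15 to 15 + 8 = hour 23.

23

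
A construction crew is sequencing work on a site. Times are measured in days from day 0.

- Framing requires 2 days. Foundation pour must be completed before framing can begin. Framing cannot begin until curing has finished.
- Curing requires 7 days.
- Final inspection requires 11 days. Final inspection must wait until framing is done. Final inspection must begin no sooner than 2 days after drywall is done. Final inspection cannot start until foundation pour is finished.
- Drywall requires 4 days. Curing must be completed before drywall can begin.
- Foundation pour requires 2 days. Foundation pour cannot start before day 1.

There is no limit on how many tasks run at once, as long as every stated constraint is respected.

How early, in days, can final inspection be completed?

Nothing blocks curing, so it runs from day 0 to day 7.
Drywall waits on curing (finishes day 7), so it starts at day 7 and finishes at 7 + 4 = day 11.
Foundation pour cannot begin until its own release at day 1. It runs from day 1 to 1 + 2 = day 3.
For framing: foundation pour (finishes day 3); curing (finishes day 7). Taking the maximum gives a start of day 7, and it finishes at 7 + 2 = day 9.
For final inspection: framing (finishes day 9); drywall (finishes day 11, plus 2-day gap → day 13); foundation pour (finishes day 3). Taking the maximum gives a start of day 13, and it finishes at 13 + 11 = day 24.

24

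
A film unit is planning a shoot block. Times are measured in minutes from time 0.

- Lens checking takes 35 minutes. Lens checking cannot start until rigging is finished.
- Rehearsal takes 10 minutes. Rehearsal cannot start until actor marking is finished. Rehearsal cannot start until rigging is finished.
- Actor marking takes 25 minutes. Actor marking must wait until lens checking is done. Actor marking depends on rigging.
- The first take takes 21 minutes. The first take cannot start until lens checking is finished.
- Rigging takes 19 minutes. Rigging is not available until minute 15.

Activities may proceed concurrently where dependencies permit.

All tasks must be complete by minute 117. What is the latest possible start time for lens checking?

Rehearsal has no dependents, so it just needs to finish by minute 117. Starting by 117 − 10 = minute 107 achieves that.
Actor marking feeds into rehearsal (must start by minute 107); so actor marking must finish by minute 107 and therefore start by minute 82.
To finish by minute 117, the first take (duration 21) must start no later than minute 96.
For lens checking: actor marking (must start by minute 82); the first take (must start by minute 96). The most restrictive is minute 82; with a 35-minute duration, lens checking must start by minute 47.

47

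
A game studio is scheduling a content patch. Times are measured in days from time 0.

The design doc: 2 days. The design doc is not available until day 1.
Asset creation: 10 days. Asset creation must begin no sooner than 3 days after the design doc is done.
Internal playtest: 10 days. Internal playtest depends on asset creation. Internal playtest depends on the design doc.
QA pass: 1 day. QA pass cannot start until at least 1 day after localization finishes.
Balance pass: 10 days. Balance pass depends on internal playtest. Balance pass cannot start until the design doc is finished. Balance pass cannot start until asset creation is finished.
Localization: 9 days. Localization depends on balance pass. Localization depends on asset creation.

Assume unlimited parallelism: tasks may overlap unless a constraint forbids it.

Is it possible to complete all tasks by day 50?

Yes

The design doc waits on its own release at day 1, so it starts at day 1 and finishes at 1 + 2 = day 3.
Asset creation waits on the design doc (finishes day 3, plus 3-day gap → day 6), so it starts at day 6 and finishes at 6 + 10 = day 16.
Internal playtest needs all of asset creation (finishes day 16); the design doc (finishes day 3). That puts its earliest start at day 16; it finishes at 16 + 10 = day 26.
Balance pass needs all of internal playtest (finishes day 26); the design doc (finishes day 3); asset creation (finishes day 16). That puts its earliest start at day 26; it finishes at 26 + 10 = day 36.
For localization: balance pass (finishes day 36); asset creation (finishes day 16). Taking the maximum gives a start of day 36, and it finishes at 36 + 9 = day 45.
QA pass waits on localization (finishes day 45, plus 1-day gap → day 46), so it starts at day 46 and finishes at 46 + 1 = day 47.
Every task is finished by day 47, which is no later than the deadline of 50, so the schedule is feasible.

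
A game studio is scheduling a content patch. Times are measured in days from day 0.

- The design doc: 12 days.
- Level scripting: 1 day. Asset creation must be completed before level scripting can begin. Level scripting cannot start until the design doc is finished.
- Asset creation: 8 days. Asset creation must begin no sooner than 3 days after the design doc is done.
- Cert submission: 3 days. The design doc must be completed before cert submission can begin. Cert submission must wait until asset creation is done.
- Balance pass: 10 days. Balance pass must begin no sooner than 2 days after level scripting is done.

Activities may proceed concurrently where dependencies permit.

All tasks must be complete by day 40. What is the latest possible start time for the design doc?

4

To finish by day 40, balance pass (duration 10) must start no later than day 30.
Level scripting has to be done before balance pass (must start by day 30, minus 2-day gap → day 28). That means finishing by day 28, i.e. starting by 28 − 1 = day 27.
Cert submission has no dependents, so it just needs to finish by day 40. Starting by 40 − 3 = day 37 achieves that.
Asset creation must finish in time for level scripting (must start by day 27); cert submission (must start by day 37). The tightest is day 27, so asset creation must start by 27 − 8 = day 19.
The design doc must finish in time for asset creation (must start by day 19, minus 3-day gap → day 16); level scripting (must start by day 27); cert submission (must start by day 37). The tightest is day 16, so the design doc must start by 16 − 12 = day 4.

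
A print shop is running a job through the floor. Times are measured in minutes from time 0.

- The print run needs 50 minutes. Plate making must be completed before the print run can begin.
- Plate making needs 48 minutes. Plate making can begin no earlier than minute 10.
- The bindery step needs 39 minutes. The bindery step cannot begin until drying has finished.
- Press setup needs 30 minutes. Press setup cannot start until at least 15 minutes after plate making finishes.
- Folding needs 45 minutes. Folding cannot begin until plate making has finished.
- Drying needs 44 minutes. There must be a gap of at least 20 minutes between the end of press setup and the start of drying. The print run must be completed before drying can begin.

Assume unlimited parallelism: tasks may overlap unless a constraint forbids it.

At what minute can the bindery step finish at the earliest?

After its own release at minute 10, plate making can start at minute 10 and finishes at minute 58.
The print run waits on plate making (finishes minute 58), so it starts at minute 58 and finishes at 58 + 50 = minute 108.
Press setup waits on plate making (finishes minute 58, plus 15-minute gap → minute 73), so it starts at minute 73 and finishes at 73 + 30 = minute 103.
Drying has to wait for press setup (finishes minute 103, plus 20-minute gap → minute 123); the print run (finishes minute 108). The latest of these is minute 123, so drying runs minute 123 to 123 + 44 = minute 167.
The bindery step waits on drying (finishes minute 167), so it starts at minute 167 and finishes at 167 + 39 = minute 206.

206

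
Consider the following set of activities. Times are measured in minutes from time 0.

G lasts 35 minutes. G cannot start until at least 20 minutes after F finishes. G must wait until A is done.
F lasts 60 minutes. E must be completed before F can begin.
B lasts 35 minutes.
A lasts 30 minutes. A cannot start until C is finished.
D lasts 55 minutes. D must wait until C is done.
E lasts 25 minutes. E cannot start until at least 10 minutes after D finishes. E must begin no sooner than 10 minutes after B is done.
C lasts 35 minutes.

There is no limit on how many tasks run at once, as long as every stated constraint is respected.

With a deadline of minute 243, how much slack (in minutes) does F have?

3

C can start immediately at minute 0; it finishes at minute 35.
D cannot begin until C (finishes minute 35). It runs from minute 35 to 35 + 55 = minute 90.
B can start immediately at minute 0; it finishes at minute 35.
E has to wait for D (finishes minute 90, plus 10-minute gap → minute 100); B (finishes minute 35, plus 10-minute gap → minute 45). The latest of these is minute 100, so E runs minute 100 to 100 + 25 = minute 125.
After E (finishes minute 125), F can start at minute 125 and finishes at minute 185.

Working backward from the deadline:
To finish by minute 243, G (duration 35) must start no later than minute 208.
F has to be done before G (must start by minute 208, minus 20-minute gap → minute 188). That means finishing by minute 188, i.e. starting by 188 − 60 = minute 128.
So F can start as early as minute 125 and as late as minute 128, giving 128 − 125 = 3 minutes of slack.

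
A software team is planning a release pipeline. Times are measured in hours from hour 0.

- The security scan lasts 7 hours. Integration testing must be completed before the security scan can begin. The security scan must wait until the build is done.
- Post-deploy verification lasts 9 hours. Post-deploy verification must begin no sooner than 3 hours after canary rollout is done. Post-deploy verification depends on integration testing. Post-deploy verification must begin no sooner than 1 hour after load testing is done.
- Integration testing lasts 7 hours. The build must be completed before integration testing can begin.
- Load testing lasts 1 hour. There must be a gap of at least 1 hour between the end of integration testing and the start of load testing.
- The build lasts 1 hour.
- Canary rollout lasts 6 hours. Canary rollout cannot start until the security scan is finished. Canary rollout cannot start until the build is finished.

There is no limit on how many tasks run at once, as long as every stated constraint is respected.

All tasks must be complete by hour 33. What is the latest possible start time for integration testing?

1

Post-deploy verification must finish by hour 33; it takes 9 hours, so it must start by 33 − 9 = hour 24.
Canary rollout has to be done before post-deploy verification (must start by hour 24, minus 3-hour gap → hour 21). That means finishing by hour 21, i.e. starting by 21 − 6 = hour 15.
The security scan must finish before canary rollout (must start by hour 15). With a 7-hour duration, the security scan must start by 15 − 7 = hour 8.
Load testing must finish before post-deploy verification (must start by hour 24, minus 1-hour gap → hour 23). With a 1-hour duration, load testing must start by 23 − 1 = hour 22.
Integration testing must finish in time for the security scan (must start by hour 8); load testing (must start by hour 22, minus 1-hour gap → hour 21); post-deploy verification (must start by hour 24). The tightest is hour 8, so integration testing must start by 8 − 7 = hour 1.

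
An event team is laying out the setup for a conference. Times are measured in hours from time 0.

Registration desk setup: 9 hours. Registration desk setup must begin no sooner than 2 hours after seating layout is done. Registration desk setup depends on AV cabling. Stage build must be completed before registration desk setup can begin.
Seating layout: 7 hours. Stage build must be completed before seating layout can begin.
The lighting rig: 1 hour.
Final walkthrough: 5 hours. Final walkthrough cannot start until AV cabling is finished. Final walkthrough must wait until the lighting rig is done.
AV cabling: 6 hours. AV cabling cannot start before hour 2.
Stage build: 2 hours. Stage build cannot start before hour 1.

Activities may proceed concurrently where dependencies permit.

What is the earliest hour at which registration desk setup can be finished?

21

AV cabling cannot begin until its own release at hour 2. It runs from hour 2 to 2 + 6 = hour 8.
Stage build cannot begin until its own release at hour 1. It runs from hour 1 to 1 + 2 = hour 3.
After stage build (finishes hour 3), seating layout can start at hour 3 and finishes at hour 10.
Registration desk setup needs all of seating layout (finishes hour 10, plus 2-hour gap → hour 12); AV cabling (finishes hour 8); stage build (finishes hour 3). That puts its earliest start at hour 12; it finishes at 12 + 9 = hour 21.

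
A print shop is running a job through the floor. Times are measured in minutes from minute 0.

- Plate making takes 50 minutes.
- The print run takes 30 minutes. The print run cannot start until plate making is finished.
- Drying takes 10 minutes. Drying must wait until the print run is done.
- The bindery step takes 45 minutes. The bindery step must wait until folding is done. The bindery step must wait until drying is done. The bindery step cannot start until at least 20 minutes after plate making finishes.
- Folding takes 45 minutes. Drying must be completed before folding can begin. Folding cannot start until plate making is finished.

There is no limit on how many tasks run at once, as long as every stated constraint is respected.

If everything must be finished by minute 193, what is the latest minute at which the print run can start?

The bindery step must finish by minute 193; it takes 45 minutes, so it must start by 193 − 45 = minute 148.
Folding has to be done before the bindery step (must start by minute 148). That means finishing by minute 148, i.e. starting by 148 − 45 = minute 103.
Drying feeds folding (must start by minute 103); the bindery step (must start by minute 148). Taking the minimum, drying must finish by minute 103 and start by 103 − 10 = minute 93.
The print run has to be done before drying (must start by minute 93). That means finishing by minute 93, i.e. starting by 93 − 30 = minute 63.

63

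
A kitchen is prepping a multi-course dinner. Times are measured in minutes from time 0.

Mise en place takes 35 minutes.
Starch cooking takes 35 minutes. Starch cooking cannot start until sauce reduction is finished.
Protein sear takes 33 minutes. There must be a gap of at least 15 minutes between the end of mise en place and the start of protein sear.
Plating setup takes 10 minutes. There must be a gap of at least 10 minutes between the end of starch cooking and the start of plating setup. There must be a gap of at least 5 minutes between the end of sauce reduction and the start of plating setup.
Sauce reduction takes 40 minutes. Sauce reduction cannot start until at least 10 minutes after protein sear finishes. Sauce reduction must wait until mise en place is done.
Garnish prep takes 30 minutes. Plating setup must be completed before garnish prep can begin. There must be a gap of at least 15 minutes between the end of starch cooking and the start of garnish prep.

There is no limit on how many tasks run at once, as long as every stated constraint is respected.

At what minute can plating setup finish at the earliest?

188

Mise en place can start immediately at minute 0; it finishes at minute 35.
After mise en place (finishes minute 35, plus 15-minute gap → minute 50), protein sear can start at minute 50 and finishes at minute 83.
Sauce reduction cannot start until protein sear (finishes minute 83, plus 10-minute gap → minute 93); mise en place (finishes minute 35). The controlling bound is minute 93, so sauce reduction finishes at 93 + 40 = minute 133.
Starch cooking cannot begin until sauce reduction (finishes minute 133). It runs from minute 133 to 133 + 35 = minute 168.
Plating setup cannot start until starch cooking (finishes minute 168, plus 10-minute gap → minute 178); sauce reduction (finishes minute 133, plus 5-minute gap → minute 138). The controlling bound is minute 178, so plating setup finishes at 178 + 10 = minute 188.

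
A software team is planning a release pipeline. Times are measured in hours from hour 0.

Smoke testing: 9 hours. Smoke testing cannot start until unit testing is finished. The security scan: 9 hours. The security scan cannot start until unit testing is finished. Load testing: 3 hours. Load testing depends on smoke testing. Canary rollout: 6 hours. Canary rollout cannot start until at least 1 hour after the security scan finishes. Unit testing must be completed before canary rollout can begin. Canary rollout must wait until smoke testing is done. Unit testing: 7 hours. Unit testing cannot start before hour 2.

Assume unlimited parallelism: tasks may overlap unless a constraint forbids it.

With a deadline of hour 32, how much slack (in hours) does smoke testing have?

8

After its own release at hour 2, unit testing can start at hour 2 and finishes at hour 9.
Smoke testing waits on unit testing (finishes hour 9), so it starts at hour 9 and finishes at 9 + 9 = hour 18.

Working backward from the deadline:
Canary rollout must finish by hour 32; it takes 6 hours, so it must start by 32 − 6 = hour 26.
Load testing has no dependents, so it just needs to finish by hour 32. Starting by 32 − 3 = hour 29 achieves that.
Smoke testing has several dependents: canary rollout (must start by hour 26); load testing (must start by hour 29). The earliest of those limits is hour 26, so smoke testing must start by 26 − 9 = hour 17.
So smoke testing can start as early as hour 9 and as late as hour 17, giving 17 − 9 = 8 hours of slack.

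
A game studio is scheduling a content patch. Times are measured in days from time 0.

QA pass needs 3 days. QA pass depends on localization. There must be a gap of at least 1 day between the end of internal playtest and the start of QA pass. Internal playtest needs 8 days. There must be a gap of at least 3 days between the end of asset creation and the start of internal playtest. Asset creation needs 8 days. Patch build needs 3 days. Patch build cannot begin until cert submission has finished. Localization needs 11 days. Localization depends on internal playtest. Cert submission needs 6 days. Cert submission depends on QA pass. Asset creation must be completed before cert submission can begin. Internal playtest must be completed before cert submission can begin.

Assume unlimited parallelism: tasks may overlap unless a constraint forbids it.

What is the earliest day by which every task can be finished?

42

Asset creation has no prerequisites, so it starts at day 0 and finishes at day 8.
Internal playtest waits on asset creation (finishes day 8, plus 3-day gap → day 11), so it starts at day 11 and finishes at 11 + 8 = day 19.
After internal playtest (finishes day 19), localization can start at day 19 and finishes at day 30.
QA pass has to wait for localization (finishes day 30); internal playtest (finishes day 19, plus 1-day gap → day 20). The latest of these is day 30, so QA pass runs day 30 to 30 + 3 = day 33.
Cert submission cannot start until QA pass (finishes day 33); asset creation (finishes day 8); internal playtest (finishes day 19). The controlling bound is day 33, so cert submission finishes at 33 + 6 = day 39.
Patch build waits on cert submission (finishes day 39), so it starts at day 39 and finishes at 39 + 3 = day 42.
All tasks are finished once the last one completes. Finish times: Asset creation at 8, Internal playtest at 19, Localization at 30, QA pass at 33, Cert submission at 39, Patch build at 42. The latest is day 42.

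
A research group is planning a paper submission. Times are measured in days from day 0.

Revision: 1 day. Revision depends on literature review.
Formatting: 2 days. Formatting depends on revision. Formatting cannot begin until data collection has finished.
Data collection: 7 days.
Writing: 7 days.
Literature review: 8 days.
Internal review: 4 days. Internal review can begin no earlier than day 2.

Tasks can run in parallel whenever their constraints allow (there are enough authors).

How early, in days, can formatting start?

9

Nothing blocks data collection, so it runs from day 0 to day 7.
Nothing blocks literature review, so it runs from day 0 to day 8.
Revision cannot begin until literature review (finishes day 8). It runs from day 8 to 8 + 1 = day 9.
Formatting waits on revision (finishes day 9); data collection (finishes day 7). The latest of these is day 9, which is the earliest formatting can start.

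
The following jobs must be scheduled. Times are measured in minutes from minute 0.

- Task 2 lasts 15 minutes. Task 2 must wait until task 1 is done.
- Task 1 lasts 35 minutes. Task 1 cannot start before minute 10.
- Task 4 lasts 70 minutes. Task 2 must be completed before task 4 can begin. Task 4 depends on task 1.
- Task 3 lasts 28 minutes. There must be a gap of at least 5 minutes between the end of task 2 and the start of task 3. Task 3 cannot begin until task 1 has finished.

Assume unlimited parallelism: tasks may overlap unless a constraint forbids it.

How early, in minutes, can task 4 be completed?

Task 1 waits on its own release at minute 10, so it starts at minute 10 and finishes at 10 + 35 = minute 45.
Task 2 cannot begin until task 1 (finishes minute 45). It runs from minute 45 to 45 + 15 = minute 60.
Task 4 has to wait for task 2 (finishes minute 60); task 1 (finishes minute 45). The latest of these is minute 60, so task 4 runs minute 60 to 60 + 70 = minute 130.

130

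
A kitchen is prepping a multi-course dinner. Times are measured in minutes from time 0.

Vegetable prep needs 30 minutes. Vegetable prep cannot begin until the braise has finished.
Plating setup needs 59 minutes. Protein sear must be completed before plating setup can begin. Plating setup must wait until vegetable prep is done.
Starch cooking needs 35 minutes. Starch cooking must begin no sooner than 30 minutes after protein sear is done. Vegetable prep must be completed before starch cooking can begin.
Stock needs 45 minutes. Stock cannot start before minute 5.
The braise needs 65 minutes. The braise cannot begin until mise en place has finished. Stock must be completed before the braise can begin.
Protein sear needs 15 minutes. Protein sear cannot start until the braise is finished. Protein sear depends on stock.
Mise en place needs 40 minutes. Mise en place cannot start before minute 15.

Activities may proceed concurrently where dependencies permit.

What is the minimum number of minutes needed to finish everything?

209

Stock cannot begin until its own release at minute 5. It runs from minute 5 to 5 + 45 = minute 50.
After its own release at minute 15, mise en place can start at minute 15 and finishes at minute 55.
For the braise: mise en place (finishes minute 55); stock (finishes minute 50). Taking the maximum gives a start of minute 55, and it finishes at 55 + 65 = minute 120.
Vegetable prep cannot begin until the braise (finishes minute 120). It runs from minute 120 to 120 + 30 = minute 150.
For protein sear: the braise (finishes minute 120); stock (finishes minute 50). Taking the maximum gives a start of minute 120, and it finishes at 120 + 15 = minute 135.
Plating setup cannot start until protein sear (finishes minute 135); vegetable prep (finishes minute 150). The controlling bound is minute 150, so plating setup finishes at 150 + 59 = minute 209.
Starch cooking needs all of protein sear (finishes minute 135, plus 30-minute gap → minute 165); vegetable prep (finishes minute 150). That puts its earliest start at minute 165; it finishes at 165 + 35 = minute 200.
All tasks are finished once the last one completes. Finish times: Mise en place at 55, Stock at 50, The braise at 120, Protein sear at 135, Vegetable prep at 150, Starch cooking at 200, Plating setup at 209. The latest is minute 209.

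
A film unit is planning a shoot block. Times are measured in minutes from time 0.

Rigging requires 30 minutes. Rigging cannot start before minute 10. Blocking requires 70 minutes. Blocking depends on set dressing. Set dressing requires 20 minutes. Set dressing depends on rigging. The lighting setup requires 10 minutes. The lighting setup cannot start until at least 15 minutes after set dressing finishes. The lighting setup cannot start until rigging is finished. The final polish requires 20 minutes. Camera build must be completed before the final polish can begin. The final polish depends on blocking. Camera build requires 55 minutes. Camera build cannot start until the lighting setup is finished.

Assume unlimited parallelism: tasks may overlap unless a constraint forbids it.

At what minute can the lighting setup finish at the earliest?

After its own release at minute 10, rigging can start at minute 10 and finishes at minute 40.
Set dressing cannot begin until rigging (finishes minute 40). It runs from minute 40 to 40 + 20 = minute 60.
For the lighting setup: set dressing (finishes minute 60, plus 15-minute gap → minute 75); rigging (finishes minute 40). Taking the maximum gives a start of minute 75, and it finishes at 75 + 10 = minute 85.

85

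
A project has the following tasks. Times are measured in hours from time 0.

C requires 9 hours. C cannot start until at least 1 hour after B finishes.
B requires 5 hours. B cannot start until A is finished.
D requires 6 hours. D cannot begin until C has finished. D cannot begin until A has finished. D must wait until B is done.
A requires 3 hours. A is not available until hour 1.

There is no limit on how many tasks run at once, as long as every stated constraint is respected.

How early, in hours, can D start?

A cannot begin until its own release at hour 1. It runs from hour 1 to 1 + 3 = hour 4.
B waits on A (finishes hour 4), so it starts at hour 4 and finishes at 4 + 5 = hour 9.
C waits on B (finishes hour 9, plus 1-hour gap → hour 10), so it starts at hour 10 and finishes at 10 + 9 = hour 19.
D waits on C (finishes hour 19); A (finishes hour 4); B (finishes hour 9). The latest of these is hour 19, which is the earliest D can start.

19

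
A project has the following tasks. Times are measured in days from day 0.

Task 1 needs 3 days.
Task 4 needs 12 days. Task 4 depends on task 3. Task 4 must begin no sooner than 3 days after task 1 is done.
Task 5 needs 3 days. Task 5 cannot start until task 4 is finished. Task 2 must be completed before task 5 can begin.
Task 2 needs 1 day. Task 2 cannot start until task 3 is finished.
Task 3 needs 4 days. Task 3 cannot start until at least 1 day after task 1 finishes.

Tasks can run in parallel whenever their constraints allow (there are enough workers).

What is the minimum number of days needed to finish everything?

Nothing blocks task 1, so it runs from day 0 to day 3.
Task 3 waits on task 1 (finishes day 3, plus 1-day gap → day 4), so it starts at day 4 and finishes at 4 + 4 = day 8.
Task 4 cannot start until task 3 (finishes day 8); task 1 (finishes day 3, plus 3-day gap → day 6). The controlling bound is day 8, so task 4 finishes at 8 + 12 = day 20.
Task 2 cannot begin until task 3 (finishes day 8). It runs from day 8 to 8 + 1 = day 9.
For task 5: task 4 (finishes day 20); task 2 (finishes day 9). Taking the maximum gives a start of day 20, and it finishes at 20 + 3 = day 23.
All tasks are finished once the last one completes. Finish times: Task 1 at 3, Task 2 at 9, Task 3 at 8, Task 4 at 20, Task 5 at 23. The latest is day 23.

23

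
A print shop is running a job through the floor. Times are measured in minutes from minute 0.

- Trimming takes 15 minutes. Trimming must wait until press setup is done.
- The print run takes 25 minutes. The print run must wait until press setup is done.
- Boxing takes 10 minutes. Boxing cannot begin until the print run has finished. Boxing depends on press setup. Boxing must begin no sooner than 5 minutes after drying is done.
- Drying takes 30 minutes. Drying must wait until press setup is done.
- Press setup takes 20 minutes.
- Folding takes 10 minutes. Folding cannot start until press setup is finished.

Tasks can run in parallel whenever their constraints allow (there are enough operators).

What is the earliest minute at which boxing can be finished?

Press setup can start immediately at minute 0; it finishes at minute 20.
After press setup (finishes minute 20), drying can start at minute 20 and finishes at minute 50.
After press setup (finishes minute 20), the print run can start at minute 20 and finishes at minute 45.
For boxing: the print run (finishes minute 45); press setup (finishes minute 20); drying (finishes minute 50, plus 5-minute gap → minute 55). Taking the maximum gives a start of minute 55, and it finishes at 55 + 10 = minute 65.

65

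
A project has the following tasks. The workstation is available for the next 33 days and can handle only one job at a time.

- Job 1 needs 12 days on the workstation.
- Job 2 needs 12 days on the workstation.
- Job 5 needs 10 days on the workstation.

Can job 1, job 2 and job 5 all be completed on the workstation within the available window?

No

Running back to back, the jobs need 12 + 12 + 10 = 34 days on the workstation.
Since 34 > 33, they cannot all fit.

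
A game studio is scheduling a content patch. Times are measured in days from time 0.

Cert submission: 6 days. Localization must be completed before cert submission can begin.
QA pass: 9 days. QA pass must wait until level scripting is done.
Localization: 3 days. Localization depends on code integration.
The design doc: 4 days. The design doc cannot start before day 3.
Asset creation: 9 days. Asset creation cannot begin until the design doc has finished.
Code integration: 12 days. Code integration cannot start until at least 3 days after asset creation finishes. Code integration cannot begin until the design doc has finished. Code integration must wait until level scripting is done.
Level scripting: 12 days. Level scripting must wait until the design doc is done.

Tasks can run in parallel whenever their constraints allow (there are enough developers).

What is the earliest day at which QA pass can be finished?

The design doc waits on its own release at day 3, so it starts at day 3 and finishes at 3 + 4 = day 7.
Level scripting cannot begin until the design doc (finishes day 7). It runs from day 7 to 7 + 12 = day 19.
QA pass waits on level scripting (finishes day 19), so it starts at day 19 and finishes at 19 + 9 = day 28.

28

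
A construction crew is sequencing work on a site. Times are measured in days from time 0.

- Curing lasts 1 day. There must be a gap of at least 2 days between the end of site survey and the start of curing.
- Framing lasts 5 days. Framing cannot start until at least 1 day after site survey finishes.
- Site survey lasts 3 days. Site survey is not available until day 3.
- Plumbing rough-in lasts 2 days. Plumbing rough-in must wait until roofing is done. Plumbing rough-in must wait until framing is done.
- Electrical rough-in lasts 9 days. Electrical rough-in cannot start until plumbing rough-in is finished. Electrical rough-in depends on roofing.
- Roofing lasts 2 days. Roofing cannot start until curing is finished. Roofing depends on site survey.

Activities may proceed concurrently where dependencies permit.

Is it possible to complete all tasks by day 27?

Yes

After its own release at day 3, site survey can start at day 3 and finishes at day 6.
Framing waits on site survey (finishes day 6, plus 1-day gap → day 7), so it starts at day 7 and finishes at 7 + 5 = day 12.
After site survey (finishes day 6, plus 2-day gap → day 8), curing can start at day 8 and finishes at day 9.
Roofing cannot start until curing (finishes day 9); site survey (finishes day 6). The controlling bound is day 9, so roofing finishes at 9 + 2 = day 11.
Plumbing rough-in cannot start until roofing (finishes day 11); framing (finishes day 12). The controlling bound is day 12, so plumbing rough-in finishes at 12 + 2 = day 14.
Electrical rough-in has to wait for plumbing rough-in (finishes day 14); roofing (finishes day 11). The latest of these is day 14, so electrical rough-in runs day 14 to 14 + 9 = day 23.
Every task is finished by day 23, which is no later than the deadline of 27, so the schedule is feasible.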